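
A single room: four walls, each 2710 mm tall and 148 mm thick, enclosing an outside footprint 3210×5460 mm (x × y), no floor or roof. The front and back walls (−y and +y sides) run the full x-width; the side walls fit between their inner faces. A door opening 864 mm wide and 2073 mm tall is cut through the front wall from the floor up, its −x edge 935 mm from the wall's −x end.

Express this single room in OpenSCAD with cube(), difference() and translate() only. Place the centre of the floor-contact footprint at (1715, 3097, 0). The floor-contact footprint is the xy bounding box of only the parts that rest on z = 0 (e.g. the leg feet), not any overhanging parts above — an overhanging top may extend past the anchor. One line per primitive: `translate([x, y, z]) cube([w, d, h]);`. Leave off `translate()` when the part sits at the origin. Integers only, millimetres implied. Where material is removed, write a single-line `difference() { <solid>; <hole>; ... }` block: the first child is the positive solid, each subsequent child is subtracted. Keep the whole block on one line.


difference() { translate([110, 367, 0]) cube([3210, 148, 2710]); translate([1045, 367, 0]) cube([864, 148, 2073]); }
translate([110, 5679, 0]) cube([3210, 148, 2710]);
translate([110, 515, 0]) cube([148, 5164, 2710]);
translate([3172, 515, 0]) cube([148, 5164, 2710]);


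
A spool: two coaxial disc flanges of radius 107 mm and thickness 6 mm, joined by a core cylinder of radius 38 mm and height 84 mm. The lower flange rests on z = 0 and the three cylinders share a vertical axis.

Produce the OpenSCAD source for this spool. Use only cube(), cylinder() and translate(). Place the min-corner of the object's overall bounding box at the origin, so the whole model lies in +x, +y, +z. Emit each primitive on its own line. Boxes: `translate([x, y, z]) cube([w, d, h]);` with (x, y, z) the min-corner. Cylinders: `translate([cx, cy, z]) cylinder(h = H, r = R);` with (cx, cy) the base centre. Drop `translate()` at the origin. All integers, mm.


translate([107, 107, 0]) cylinder(h = 6, r = 107);
translate([107, 107, 6]) cylinder(h = 84, r = 38);
translate([107, 107, 90]) cylinder(h = 6, r = 107);


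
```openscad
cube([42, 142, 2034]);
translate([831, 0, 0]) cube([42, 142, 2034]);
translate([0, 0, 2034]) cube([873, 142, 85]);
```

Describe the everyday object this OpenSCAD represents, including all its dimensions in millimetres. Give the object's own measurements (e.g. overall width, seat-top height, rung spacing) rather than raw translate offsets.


A door frame. The clear opening is 789 mm wide and 2034 mm high. Two 42 mm wide jambs, 142 mm deep, stand either side of the opening from the floor to the top of the opening. A 85 mm thick head sits across the top of both jambs, spanning the full outside width of the frame.


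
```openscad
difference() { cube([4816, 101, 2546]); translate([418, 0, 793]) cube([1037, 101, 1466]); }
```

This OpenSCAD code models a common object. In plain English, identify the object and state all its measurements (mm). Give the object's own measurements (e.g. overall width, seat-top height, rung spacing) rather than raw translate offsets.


A wall 4816 mm long (x), 101 mm thick (y), 2546 mm tall, with a rectangular window opening cut through it. The opening is 1037 mm wide and 1466 mm tall; its sill is at z = 793 mm and its near (−x) edge is 418 mm from the wall's −x end. The opening passes through the full wall thickness.


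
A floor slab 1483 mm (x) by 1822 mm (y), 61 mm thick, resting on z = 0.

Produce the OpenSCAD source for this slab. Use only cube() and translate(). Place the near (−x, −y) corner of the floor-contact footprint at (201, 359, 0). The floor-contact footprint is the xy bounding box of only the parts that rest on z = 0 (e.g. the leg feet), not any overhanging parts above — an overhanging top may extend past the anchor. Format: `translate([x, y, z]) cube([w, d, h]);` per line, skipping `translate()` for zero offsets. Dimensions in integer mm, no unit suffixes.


translate([201, 359, 0]) cube([1483, 1822, 61]);


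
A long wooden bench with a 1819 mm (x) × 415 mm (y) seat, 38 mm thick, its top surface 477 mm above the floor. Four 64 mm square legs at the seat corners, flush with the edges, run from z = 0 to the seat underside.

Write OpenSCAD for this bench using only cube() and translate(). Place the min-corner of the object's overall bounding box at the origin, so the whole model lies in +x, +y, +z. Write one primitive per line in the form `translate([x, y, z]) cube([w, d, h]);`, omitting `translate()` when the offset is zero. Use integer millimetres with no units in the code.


translate([0, 0, 439]) cube([1819, 415, 38]);
cube([64, 64, 439]);
translate([0, 351, 0]) cube([64, 64, 439]);
translate([1755, 0, 0]) cube([64, 64, 439]);
translate([1755, 351, 0]) cube([64, 64, 439]);


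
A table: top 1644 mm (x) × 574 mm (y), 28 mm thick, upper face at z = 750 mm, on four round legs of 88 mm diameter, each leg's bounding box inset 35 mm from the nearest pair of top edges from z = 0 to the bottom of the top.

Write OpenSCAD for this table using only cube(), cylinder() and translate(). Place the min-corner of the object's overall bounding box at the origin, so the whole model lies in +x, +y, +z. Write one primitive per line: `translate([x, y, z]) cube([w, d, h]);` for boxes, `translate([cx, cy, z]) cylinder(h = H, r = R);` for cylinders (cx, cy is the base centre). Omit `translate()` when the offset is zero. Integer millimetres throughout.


// leg_h = 750 - 28 = 722
translate([0, 0, 722]) cube([1644, 574, 28]);
translate([79, 79, 0]) cylinder(h = 722, r = 44);
translate([1565, 79, 0]) cylinder(h = 722, r = 44);
translate([79, 495, 0]) cylinder(h = 722, r = 44);
translate([1565, 495, 0]) cylinder(h = 722, r = 44);


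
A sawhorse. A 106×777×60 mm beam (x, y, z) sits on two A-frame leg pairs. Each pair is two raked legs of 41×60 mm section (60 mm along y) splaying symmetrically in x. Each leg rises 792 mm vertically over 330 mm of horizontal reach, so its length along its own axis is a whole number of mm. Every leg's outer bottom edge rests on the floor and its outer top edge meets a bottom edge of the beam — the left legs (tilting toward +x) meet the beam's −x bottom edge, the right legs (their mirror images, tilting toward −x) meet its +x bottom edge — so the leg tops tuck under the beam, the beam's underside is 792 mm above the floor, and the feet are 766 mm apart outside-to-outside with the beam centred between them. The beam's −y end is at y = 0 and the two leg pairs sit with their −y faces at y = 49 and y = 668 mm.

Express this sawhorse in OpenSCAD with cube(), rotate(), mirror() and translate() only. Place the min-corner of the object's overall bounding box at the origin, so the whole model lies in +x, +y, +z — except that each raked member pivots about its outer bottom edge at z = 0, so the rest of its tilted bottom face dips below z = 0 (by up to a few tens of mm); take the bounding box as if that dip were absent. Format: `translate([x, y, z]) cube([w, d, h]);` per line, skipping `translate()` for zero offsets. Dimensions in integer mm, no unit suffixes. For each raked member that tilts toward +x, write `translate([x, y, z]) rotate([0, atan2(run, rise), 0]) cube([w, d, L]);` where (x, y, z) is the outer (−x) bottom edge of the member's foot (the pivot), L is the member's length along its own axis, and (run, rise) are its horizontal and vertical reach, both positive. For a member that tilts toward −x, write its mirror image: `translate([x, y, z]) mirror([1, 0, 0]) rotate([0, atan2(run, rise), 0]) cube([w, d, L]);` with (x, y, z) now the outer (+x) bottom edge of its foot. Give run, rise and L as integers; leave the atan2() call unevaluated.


translate([330, 0, 792]) cube([106, 777, 60]);
translate([0, 49, 0]) rotate([0, atan2(330, 792), 0]) cube([41, 60, 858]);
translate([766, 49, 0]) mirror([1, 0, 0]) rotate([0, atan2(330, 792), 0]) cube([41, 60, 858]);
translate([0, 668, 0]) rotate([0, atan2(330, 792), 0]) cube([41, 60, 858]);
translate([766, 668, 0]) mirror([1, 0, 0]) rotate([0, atan2(330, 792), 0]) cube([41, 60, 858]);


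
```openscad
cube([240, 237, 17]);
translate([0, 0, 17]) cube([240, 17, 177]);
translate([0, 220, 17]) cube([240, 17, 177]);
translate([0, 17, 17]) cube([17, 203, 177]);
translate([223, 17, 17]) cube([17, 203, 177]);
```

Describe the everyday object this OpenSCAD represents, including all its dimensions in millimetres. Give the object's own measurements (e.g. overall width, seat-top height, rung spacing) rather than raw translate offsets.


An open-topped rectangular box: outside dimensions 240×237×194 mm, with a uniform wall and base thickness of 17 mm. The base is a full 240×237 slab on the floor; four walls sit on top of the base. The front and back walls (the −y and +y sides) span the full width; the two side walls fit between them.


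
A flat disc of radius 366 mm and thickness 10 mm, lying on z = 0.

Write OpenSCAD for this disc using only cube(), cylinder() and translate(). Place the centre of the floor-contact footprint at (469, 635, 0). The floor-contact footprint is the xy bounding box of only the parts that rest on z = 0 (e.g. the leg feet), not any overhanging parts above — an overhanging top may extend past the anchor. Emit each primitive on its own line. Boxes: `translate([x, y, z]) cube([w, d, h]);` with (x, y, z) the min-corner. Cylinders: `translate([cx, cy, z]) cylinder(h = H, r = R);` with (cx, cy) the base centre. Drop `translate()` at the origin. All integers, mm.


translate([469, 635, 0]) cylinder(h = 10, r = 366);


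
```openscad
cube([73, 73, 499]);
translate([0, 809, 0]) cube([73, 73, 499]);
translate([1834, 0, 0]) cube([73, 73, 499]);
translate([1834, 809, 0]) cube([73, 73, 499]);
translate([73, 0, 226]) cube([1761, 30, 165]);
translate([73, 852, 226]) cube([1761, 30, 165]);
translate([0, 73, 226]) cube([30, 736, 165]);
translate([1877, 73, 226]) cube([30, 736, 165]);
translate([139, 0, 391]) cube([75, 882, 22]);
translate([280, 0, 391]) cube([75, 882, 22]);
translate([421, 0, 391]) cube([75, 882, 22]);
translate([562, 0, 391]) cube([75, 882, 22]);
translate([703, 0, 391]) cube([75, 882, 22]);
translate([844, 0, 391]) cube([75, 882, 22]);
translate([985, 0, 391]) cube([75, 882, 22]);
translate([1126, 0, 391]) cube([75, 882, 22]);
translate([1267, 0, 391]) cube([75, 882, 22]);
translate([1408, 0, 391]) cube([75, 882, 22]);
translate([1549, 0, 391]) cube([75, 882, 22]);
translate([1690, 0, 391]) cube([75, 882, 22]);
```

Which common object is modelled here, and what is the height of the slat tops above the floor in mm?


A bed frame. The slat-top height is 413 mm.

Four posts, four rails, and a row of slats — a bed frame. Slats sit on the rails at z = 226 + 165 = 391; with slat thickness 22, the top is 413 mm.


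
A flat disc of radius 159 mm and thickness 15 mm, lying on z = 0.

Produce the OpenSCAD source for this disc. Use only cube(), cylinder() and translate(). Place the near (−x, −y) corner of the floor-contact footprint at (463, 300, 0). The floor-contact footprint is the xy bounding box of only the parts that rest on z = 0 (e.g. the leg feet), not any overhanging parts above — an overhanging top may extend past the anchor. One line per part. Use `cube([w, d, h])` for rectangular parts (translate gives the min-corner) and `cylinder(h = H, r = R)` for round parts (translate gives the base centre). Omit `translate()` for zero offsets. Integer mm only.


translate([622, 459, 0]) cylinder(h = 15, r = 159);


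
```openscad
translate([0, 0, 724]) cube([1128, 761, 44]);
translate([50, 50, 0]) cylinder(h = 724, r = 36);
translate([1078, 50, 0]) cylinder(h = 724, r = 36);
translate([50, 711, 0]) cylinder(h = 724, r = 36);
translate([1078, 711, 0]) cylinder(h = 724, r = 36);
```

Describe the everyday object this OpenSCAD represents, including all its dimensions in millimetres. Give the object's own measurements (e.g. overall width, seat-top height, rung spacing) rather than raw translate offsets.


A rectangular dining table. The top is 1128×761×44 mm with its upper surface at z = 768 mm. It stands on four round legs of 72 mm diameter, each leg's bounding box inset 14 mm from the nearest pair of top edges, running from the floor to the underside of the top.


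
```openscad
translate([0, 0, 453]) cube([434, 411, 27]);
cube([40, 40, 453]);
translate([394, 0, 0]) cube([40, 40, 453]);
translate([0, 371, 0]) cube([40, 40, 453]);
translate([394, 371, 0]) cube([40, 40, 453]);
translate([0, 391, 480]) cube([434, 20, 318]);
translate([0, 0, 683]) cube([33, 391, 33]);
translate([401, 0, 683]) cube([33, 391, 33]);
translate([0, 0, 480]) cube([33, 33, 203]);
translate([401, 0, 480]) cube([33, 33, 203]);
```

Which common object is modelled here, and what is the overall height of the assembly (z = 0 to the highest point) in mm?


A chair. The overall height is 798 mm.

A slab on four corner posts with a tall panel at the back — a chair. The seat slab sits at z = 453 with thickness 27, and the 318 mm backrest starts at the seat top, so the overall height is 453 + 27 + 318 = 798 mm.


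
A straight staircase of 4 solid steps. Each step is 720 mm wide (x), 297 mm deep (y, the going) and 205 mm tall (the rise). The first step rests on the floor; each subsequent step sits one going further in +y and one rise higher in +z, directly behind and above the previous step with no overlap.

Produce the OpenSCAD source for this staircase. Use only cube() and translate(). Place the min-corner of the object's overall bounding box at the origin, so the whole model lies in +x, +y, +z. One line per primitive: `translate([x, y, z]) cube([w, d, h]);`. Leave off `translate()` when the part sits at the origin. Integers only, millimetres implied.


cube([720, 297, 205]);
translate([0, 297, 205]) cube([720, 297, 205]);
translate([0, 594, 410]) cube([720, 297, 205]);
translate([0, 891, 615]) cube([720, 297, 205]);


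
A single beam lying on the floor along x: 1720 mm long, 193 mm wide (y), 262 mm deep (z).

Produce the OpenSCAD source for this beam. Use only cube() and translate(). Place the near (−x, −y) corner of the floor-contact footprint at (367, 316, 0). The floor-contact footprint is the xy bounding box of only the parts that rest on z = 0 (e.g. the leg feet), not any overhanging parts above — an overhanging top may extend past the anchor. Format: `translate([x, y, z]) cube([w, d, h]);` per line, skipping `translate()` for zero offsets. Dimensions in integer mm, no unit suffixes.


translate([367, 316, 0]) cube([1720, 193, 262]);


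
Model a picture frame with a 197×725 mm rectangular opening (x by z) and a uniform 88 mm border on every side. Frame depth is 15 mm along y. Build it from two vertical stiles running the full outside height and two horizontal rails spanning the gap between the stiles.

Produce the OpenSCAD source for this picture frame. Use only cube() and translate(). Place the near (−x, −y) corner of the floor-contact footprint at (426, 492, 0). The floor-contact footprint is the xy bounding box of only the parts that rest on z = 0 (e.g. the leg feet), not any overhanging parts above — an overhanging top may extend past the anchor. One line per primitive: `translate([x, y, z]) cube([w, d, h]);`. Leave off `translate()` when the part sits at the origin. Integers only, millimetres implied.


translate([426, 492, 0]) cube([88, 15, 901]);
translate([711, 492, 0]) cube([88, 15, 901]);
translate([514, 492, 0]) cube([197, 15, 88]);
translate([514, 492, 813]) cube([197, 15, 88]);


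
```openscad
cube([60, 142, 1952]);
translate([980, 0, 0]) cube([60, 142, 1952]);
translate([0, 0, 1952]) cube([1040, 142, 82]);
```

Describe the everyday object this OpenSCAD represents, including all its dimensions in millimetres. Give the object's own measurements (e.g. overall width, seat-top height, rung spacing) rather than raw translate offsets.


A door frame. The clear opening is 920 mm wide and 1952 mm high. Two 60 mm wide jambs, 142 mm deep, stand either side of the opening from the floor to the top of the opening. A 82 mm thick head sits across the top of both jambs, spanning the full outside width of the frame.


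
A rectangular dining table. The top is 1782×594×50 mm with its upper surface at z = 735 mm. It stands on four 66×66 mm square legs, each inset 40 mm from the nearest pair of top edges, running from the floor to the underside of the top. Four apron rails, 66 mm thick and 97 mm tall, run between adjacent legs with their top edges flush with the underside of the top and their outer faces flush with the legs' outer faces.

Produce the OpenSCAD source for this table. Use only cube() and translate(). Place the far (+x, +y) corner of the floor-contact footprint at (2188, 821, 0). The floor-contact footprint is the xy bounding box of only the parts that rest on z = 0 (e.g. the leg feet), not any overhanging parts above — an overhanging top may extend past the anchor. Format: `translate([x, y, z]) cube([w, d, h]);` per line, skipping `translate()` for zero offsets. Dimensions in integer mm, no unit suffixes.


// leg_h = 735 - 50 = 685
// apron z = 685 - 97 = 588
translate([446, 267, 685]) cube([1782, 594, 50]);
translate([486, 307, 0]) cube([66, 66, 685]);
translate([2122, 307, 0]) cube([66, 66, 685]);
translate([486, 755, 0]) cube([66, 66, 685]);
translate([2122, 755, 0]) cube([66, 66, 685]);
translate([552, 307, 588]) cube([1570, 66, 97]);
translate([552, 755, 588]) cube([1570, 66, 97]);
translate([486, 373, 588]) cube([66, 382, 97]);
translate([2122, 373, 588]) cube([66, 382, 97]);


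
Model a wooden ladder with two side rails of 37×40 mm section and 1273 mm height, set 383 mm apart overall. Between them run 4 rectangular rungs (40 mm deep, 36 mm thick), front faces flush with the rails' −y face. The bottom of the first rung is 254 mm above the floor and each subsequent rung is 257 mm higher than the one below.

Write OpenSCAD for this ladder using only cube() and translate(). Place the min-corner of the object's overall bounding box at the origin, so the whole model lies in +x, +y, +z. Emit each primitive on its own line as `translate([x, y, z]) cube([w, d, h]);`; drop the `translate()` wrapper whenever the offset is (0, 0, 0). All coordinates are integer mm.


cube([37, 40, 1273]);
translate([346, 0, 0]) cube([37, 40, 1273]);
translate([37, 0, 254]) cube([309, 40, 36]);
translate([37, 0, 511]) cube([309, 40, 36]);
translate([37, 0, 768]) cube([309, 40, 36]);
translate([37, 0, 1025]) cube([309, 40, 36]);


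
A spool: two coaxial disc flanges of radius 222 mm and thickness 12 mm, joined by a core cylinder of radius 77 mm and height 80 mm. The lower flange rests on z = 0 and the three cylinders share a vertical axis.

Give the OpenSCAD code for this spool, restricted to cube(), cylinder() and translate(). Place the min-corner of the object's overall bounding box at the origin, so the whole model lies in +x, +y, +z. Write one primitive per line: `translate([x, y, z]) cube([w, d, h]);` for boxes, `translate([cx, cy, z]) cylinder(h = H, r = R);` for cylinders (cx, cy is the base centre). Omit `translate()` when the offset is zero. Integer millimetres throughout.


translate([222, 222, 0]) cylinder(h = 12, r = 222);
translate([222, 222, 12]) cylinder(h = 80, r = 77);
translate([222, 222, 92]) cylinder(h = 12, r = 222);


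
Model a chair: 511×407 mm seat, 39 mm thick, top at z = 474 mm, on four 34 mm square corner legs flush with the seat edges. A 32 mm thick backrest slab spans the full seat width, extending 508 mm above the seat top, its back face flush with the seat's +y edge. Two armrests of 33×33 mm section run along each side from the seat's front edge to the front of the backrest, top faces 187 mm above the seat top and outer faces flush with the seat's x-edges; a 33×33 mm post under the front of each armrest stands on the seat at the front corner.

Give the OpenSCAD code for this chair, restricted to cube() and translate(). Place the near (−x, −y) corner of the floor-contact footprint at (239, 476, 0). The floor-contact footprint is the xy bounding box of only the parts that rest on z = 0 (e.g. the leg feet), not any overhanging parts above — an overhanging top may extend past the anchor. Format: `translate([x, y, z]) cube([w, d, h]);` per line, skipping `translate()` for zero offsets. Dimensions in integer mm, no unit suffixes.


// leg_h = 474 - 39 = 435
// arm post h = 187 - 33 = 154
translate([239, 476, 435]) cube([511, 407, 39]);
translate([239, 476, 0]) cube([34, 34, 435]);
translate([716, 476, 0]) cube([34, 34, 435]);
translate([239, 849, 0]) cube([34, 34, 435]);
translate([716, 849, 0]) cube([34, 34, 435]);
translate([239, 851, 474]) cube([511, 32, 508]);
translate([239, 476, 628]) cube([33, 375, 33]);
translate([717, 476, 628]) cube([33, 375, 33]);
translate([239, 476, 474]) cube([33, 33, 154]);
translate([717, 476, 474]) cube([33, 33, 154]);


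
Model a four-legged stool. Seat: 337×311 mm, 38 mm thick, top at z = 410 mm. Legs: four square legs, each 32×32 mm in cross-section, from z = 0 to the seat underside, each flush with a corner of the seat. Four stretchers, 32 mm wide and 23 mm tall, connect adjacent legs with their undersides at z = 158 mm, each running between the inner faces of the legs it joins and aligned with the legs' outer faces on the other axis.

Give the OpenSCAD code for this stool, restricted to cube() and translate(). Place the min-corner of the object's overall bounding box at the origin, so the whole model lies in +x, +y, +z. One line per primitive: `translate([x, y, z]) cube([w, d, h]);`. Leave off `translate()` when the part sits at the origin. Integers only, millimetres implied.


translate([0, 0, 372]) cube([337, 311, 38]);
cube([32, 32, 372]);
translate([305, 0, 0]) cube([32, 32, 372]);
translate([0, 279, 0]) cube([32, 32, 372]);
translate([305, 279, 0]) cube([32, 32, 372]);
translate([32, 0, 158]) cube([273, 32, 23]);
translate([32, 279, 158]) cube([273, 32, 23]);
translate([0, 32, 158]) cube([32, 247, 23]);
translate([305, 32, 158]) cube([32, 247, 23]);


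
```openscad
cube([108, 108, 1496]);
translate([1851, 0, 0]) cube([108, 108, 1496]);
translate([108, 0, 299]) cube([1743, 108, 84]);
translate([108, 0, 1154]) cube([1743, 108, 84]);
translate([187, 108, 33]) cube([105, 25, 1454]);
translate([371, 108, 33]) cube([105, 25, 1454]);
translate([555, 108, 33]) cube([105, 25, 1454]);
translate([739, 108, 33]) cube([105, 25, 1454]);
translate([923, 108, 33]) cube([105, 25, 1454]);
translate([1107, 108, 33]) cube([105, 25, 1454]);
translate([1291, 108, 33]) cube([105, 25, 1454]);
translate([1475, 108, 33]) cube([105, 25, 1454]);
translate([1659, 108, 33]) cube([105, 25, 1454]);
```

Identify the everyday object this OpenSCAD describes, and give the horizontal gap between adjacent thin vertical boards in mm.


A fence section. The picket gap is 79 mm.

Two posts, two rails, 9 pickets — a fence section. Span 1743 mm holds 9 pickets of 105 mm with 10 equal gaps: ⌊(1743 − 9·105) / 10⌋ = 79 mm.


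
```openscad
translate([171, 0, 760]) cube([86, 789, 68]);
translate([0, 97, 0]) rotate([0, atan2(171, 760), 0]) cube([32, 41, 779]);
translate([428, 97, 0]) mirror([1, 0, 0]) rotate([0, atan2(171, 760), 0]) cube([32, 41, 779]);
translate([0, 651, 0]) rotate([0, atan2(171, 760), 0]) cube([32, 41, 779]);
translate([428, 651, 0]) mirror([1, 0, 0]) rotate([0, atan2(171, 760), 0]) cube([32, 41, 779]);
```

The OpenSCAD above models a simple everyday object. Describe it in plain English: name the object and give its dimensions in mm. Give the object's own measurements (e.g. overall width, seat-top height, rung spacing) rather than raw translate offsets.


A sawhorse. A 86×789×68 mm beam (x, y, z) sits on two A-frame leg pairs. Each pair is two raked legs of 32×41 mm section (41 mm along y) splaying symmetrically in x. Each leg rises 760 mm vertically over 171 mm of horizontal reach and is 779 mm long along its own axis. Every leg's outer bottom edge rests on the floor and its outer top edge meets a bottom edge of the beam — the left legs (tilting toward +x) meet the beam's −x bottom edge, the right legs (their mirror images, tilting toward −x) meet its +x bottom edge — so the leg tops tuck under the beam, the beam's underside is 760 mm above the floor, and the feet are 428 mm apart outside-to-outside with the beam centred between them. The two leg pairs are set in 97 mm from either end of the beam.


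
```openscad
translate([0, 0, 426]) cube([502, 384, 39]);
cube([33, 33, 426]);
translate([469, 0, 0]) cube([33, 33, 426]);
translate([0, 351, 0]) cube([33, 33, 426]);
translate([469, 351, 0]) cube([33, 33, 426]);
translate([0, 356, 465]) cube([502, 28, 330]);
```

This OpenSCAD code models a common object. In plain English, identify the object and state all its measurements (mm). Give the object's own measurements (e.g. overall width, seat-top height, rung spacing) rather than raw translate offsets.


A chair. The seat is a 502×384×39 mm slab with its top at z = 465 mm, on four 33×33 mm corner legs (flush with the seat edges, standing on z = 0). A flat backrest 28 mm thick, 330 mm tall, spans the full seat width and rises from the seat top along its +y edge, rear face flush with the rear of the seat.


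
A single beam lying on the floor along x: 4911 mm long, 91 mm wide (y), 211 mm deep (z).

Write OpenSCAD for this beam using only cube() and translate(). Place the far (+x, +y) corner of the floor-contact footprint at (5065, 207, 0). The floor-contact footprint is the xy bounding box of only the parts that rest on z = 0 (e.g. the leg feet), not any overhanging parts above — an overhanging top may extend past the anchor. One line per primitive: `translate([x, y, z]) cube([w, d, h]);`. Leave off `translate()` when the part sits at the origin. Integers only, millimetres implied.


translate([154, 116, 0]) cube([4911, 91, 211]);


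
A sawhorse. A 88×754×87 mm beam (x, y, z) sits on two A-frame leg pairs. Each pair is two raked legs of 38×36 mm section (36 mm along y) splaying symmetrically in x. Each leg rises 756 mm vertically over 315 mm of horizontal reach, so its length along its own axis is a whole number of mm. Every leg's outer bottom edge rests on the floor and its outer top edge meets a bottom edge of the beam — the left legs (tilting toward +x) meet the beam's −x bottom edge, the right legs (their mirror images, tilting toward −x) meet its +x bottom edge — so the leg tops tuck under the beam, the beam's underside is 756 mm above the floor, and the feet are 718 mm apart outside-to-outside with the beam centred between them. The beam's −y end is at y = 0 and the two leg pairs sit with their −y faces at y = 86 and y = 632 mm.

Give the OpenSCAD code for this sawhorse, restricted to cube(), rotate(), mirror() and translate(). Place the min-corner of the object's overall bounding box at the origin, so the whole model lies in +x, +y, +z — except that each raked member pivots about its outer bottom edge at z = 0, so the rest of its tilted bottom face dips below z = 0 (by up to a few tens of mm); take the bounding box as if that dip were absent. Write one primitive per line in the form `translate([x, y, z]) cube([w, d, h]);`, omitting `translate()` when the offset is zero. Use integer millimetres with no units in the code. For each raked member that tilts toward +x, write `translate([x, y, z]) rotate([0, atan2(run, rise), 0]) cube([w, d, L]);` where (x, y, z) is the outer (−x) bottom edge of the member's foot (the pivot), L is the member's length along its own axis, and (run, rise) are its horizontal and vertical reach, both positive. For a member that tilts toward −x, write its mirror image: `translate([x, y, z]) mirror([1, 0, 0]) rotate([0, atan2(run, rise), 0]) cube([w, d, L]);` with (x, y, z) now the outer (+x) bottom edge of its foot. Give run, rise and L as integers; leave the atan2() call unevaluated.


translate([315, 0, 756]) cube([88, 754, 87]);
translate([0, 86, 0]) rotate([0, atan2(315, 756), 0]) cube([38, 36, 819]);
translate([718, 86, 0]) mirror([1, 0, 0]) rotate([0, atan2(315, 756), 0]) cube([38, 36, 819]);
translate([0, 632, 0]) rotate([0, atan2(315, 756), 0]) cube([38, 36, 819]);
translate([718, 632, 0]) mirror([1, 0, 0]) rotate([0, atan2(315, 756), 0]) cube([38, 36, 819]);


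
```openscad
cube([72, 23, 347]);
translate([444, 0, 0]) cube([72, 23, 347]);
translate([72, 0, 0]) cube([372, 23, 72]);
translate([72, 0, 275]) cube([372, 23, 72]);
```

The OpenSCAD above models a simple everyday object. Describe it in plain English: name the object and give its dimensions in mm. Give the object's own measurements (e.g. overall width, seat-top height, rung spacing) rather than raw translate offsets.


A rectangular picture frame lying in the x–z plane (depth along y). The opening is 372 mm wide (x) by 203 mm tall (z), surrounded by a border 72 mm wide on all four sides. The frame is 23 mm deep and is made of two full-height vertical stiles with two horizontal rails fitted between them.


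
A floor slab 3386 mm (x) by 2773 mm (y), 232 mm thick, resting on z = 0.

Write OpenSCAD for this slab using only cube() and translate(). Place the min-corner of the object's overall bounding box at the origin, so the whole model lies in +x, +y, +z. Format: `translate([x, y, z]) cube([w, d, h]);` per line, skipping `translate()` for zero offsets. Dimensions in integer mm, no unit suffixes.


cube([3386, 2773, 232]);


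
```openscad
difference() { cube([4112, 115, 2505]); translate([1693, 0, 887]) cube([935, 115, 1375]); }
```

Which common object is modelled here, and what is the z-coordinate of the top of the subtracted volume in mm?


A wall with a window opening. The window head height is 2262 mm.

A wall with a rectangular opening subtracted — a window. Sill at z = 887, opening 1375 mm tall, so the head is at 887 + 1375 = 2262 mm.


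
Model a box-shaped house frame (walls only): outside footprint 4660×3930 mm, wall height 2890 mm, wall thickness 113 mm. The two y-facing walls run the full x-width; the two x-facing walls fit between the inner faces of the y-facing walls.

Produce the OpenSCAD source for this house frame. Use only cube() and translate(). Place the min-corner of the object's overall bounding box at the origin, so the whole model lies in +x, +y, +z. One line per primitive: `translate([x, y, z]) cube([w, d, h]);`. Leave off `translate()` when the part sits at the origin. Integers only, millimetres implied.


cube([4660, 113, 2890]);
translate([0, 3817, 0]) cube([4660, 113, 2890]);
translate([0, 113, 0]) cube([113, 3704, 2890]);
translate([4547, 113, 0]) cube([113, 3704, 2890]);


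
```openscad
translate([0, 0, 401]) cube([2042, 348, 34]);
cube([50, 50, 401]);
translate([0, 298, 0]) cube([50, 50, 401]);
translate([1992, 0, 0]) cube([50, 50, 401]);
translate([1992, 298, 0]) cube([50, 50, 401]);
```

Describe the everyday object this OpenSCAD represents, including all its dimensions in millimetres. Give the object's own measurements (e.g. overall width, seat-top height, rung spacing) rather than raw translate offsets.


A long wooden bench with a 2042 mm (x) × 348 mm (y) seat, 34 mm thick, its top surface 435 mm above the floor. Four 50 mm square legs at the seat corners, flush with the edges, run from z = 0 to the seat underside.


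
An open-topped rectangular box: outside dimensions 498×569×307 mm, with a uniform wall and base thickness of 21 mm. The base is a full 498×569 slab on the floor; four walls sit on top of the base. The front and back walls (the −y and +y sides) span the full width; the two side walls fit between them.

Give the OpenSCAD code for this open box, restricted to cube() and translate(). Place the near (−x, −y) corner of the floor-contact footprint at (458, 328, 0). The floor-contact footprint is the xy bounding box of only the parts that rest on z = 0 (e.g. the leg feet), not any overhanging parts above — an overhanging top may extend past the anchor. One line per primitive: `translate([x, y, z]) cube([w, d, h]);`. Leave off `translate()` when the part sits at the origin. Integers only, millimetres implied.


translate([458, 328, 0]) cube([498, 569, 21]);
translate([458, 328, 21]) cube([498, 21, 286]);
translate([458, 876, 21]) cube([498, 21, 286]);
translate([458, 349, 21]) cube([21, 527, 286]);
translate([935, 349, 21]) cube([21, 527, 286]);


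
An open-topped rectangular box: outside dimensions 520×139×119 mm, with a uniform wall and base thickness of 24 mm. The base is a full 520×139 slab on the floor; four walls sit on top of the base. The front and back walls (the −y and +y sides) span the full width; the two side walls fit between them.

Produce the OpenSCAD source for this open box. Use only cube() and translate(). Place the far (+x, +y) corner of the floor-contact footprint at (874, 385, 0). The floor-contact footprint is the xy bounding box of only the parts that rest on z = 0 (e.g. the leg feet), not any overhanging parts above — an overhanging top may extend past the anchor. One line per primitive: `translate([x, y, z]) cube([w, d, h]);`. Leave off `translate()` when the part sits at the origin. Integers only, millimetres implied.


translate([354, 246, 0]) cube([520, 139, 24]);
translate([354, 246, 24]) cube([520, 24, 95]);
translate([354, 361, 24]) cube([520, 24, 95]);
translate([354, 270, 24]) cube([24, 91, 95]);
translate([850, 270, 24]) cube([24, 91, 95]);


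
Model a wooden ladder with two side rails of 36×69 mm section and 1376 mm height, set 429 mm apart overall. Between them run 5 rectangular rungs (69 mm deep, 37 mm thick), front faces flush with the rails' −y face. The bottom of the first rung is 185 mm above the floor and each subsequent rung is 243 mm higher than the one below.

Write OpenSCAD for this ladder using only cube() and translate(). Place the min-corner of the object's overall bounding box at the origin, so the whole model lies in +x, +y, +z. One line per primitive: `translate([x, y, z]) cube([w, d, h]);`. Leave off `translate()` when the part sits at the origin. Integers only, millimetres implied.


cube([36, 69, 1376]);
translate([393, 0, 0]) cube([36, 69, 1376]);
translate([36, 0, 185]) cube([357, 69, 37]);
translate([36, 0, 428]) cube([357, 69, 37]);
translate([36, 0, 671]) cube([357, 69, 37]);
translate([36, 0, 914]) cube([357, 69, 37]);
translate([36, 0, 1157]) cube([357, 69, 37]);


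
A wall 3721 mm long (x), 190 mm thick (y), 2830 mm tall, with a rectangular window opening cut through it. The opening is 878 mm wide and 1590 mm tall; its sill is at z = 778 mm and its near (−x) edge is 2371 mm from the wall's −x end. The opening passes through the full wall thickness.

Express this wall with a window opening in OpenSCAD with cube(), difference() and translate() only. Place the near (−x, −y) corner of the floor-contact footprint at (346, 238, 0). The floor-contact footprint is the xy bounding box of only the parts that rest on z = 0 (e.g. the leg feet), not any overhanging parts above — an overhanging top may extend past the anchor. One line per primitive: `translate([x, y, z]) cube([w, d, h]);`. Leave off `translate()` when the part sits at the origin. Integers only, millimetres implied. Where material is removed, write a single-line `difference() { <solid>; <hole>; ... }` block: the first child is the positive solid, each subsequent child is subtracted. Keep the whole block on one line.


difference() { translate([346, 238, 0]) cube([3721, 190, 2830]); translate([2717, 238, 778]) cube([878, 190, 1590]); }


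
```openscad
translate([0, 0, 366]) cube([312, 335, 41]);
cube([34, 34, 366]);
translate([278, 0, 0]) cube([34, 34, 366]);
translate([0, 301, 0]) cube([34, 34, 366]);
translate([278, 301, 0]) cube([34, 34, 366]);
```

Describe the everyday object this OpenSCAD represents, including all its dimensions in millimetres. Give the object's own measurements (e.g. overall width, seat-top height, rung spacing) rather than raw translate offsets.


A four-legged stool. The seat is a 312×335×41 mm slab whose top surface is at z = 407 mm; four square legs, each 34×34 mm in cross-section, run from the floor (z = 0) to the underside of the seat, each flush with a corner of the seat.


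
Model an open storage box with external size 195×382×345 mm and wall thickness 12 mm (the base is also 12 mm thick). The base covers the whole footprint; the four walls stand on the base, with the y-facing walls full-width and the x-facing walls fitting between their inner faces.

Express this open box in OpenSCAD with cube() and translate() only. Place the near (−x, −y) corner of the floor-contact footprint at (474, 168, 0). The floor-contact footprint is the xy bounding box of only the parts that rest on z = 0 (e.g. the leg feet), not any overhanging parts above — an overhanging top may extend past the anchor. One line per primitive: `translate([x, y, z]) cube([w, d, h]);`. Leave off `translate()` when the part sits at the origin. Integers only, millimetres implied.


translate([474, 168, 0]) cube([195, 382, 12]);
translate([474, 168, 12]) cube([195, 12, 333]);
translate([474, 538, 12]) cube([195, 12, 333]);
translate([474, 180, 12]) cube([12, 358, 333]);
translate([657, 180, 12]) cube([12, 358, 333]);


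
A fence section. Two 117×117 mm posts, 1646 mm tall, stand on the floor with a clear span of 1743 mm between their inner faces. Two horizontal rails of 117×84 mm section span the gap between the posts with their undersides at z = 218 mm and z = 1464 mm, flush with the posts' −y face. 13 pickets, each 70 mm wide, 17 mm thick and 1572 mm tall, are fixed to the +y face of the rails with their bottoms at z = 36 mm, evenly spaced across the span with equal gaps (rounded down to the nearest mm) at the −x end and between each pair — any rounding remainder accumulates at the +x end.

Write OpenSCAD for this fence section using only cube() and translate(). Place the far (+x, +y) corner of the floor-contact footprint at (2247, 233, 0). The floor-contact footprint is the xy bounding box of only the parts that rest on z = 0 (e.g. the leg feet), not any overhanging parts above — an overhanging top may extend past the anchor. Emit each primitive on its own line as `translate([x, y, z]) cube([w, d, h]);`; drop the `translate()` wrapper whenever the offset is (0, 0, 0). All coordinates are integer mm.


translate([270, 116, 0]) cube([117, 117, 1646]);
translate([2130, 116, 0]) cube([117, 117, 1646]);
translate([387, 116, 218]) cube([1743, 117, 84]);
translate([387, 116, 1464]) cube([1743, 117, 84]);
translate([446, 233, 36]) cube([70, 17, 1572]);
translate([575, 233, 36]) cube([70, 17, 1572]);
translate([704, 233, 36]) cube([70, 17, 1572]);
translate([833, 233, 36]) cube([70, 17, 1572]);
translate([962, 233, 36]) cube([70, 17, 1572]);
translate([1091, 233, 36]) cube([70, 17, 1572]);
translate([1220, 233, 36]) cube([70, 17, 1572]);
translate([1349, 233, 36]) cube([70, 17, 1572]);
translate([1478, 233, 36]) cube([70, 17, 1572]);
translate([1607, 233, 36]) cube([70, 17, 1572]);
translate([1736, 233, 36]) cube([70, 17, 1572]);
translate([1865, 233, 36]) cube([70, 17, 1572]);
translate([1994, 233, 36]) cube([70, 17, 1572]);


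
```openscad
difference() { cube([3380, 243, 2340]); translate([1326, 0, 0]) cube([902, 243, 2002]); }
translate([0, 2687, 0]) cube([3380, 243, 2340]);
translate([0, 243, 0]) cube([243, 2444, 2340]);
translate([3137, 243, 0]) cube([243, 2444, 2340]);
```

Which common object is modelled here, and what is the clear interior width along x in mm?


A single room. The interior width is 2894 mm.

Four walls enclosing a rectangle with a door in the front wall — a room. Outside width 3380 minus two 243 mm walls gives 2894 mm.


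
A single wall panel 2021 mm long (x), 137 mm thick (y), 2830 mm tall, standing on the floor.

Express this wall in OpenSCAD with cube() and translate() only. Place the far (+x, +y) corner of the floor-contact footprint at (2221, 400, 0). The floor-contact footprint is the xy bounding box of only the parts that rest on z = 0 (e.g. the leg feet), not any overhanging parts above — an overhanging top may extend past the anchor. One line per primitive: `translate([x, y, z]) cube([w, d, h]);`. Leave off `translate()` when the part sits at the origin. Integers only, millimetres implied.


translate([200, 263, 0]) cube([2021, 137, 2830]);
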